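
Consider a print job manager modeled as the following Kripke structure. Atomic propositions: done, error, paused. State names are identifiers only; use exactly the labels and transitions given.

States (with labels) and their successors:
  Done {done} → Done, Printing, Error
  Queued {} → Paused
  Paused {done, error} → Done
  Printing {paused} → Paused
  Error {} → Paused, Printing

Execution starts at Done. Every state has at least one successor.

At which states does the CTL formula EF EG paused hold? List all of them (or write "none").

none

States satisfying EG paused: ∅.
States satisfying EF EG paused: ∅.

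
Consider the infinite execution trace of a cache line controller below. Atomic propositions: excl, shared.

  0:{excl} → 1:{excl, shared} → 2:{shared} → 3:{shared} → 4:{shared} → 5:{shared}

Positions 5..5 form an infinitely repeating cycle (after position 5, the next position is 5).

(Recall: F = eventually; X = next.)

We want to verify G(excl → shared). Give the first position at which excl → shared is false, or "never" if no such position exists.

At position 0 the labels are {excl}, so excl → shared is false there. This is the first violation.

0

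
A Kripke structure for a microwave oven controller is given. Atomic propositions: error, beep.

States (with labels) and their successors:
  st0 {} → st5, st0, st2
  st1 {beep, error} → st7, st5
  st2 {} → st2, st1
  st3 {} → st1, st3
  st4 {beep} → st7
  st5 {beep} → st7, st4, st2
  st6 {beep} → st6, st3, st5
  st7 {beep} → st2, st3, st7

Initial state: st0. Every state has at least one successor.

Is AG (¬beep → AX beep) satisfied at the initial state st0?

No

States satisfying ¬beep → AX beep: {st1, st4, st5, st6, st7}.
States satisfying AG (¬beep → AX beep): ∅.
st0 is reachable from st0 and violates ¬beep → AX beep, so AG fails at st0.
st0 ∉ Sat(AG (¬beep → AX beep)).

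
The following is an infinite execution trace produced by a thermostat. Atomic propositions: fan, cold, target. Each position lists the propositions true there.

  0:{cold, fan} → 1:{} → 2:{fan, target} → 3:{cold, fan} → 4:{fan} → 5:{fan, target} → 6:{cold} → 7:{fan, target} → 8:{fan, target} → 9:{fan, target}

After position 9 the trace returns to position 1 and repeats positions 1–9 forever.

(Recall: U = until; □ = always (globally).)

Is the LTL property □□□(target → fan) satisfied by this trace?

Yes

□□(target → fan) holds at every position 0..9, and those are all positions ever visited, so □□□(target → fan) holds.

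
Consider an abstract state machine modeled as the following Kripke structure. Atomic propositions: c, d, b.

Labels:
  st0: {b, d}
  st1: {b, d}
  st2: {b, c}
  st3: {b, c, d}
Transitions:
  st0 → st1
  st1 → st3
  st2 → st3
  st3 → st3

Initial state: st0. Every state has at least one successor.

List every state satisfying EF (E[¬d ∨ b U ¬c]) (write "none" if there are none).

{st0, st1}

States satisfying E[¬d ∨ b U ¬c]: {st0, st1}.
States satisfying EF (E[¬d ∨ b U ¬c]): {st0, st1}.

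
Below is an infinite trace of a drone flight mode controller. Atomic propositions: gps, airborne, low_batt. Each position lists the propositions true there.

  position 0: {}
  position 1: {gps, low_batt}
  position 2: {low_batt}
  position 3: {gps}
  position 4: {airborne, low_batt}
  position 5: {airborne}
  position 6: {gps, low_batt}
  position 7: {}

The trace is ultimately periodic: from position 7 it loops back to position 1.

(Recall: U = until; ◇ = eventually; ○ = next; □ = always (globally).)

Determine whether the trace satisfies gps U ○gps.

Satisfied

Walking from position 0: ○gps first holds at position 0, and gps holds at every earlier position along the way, so gps U ○gps holds.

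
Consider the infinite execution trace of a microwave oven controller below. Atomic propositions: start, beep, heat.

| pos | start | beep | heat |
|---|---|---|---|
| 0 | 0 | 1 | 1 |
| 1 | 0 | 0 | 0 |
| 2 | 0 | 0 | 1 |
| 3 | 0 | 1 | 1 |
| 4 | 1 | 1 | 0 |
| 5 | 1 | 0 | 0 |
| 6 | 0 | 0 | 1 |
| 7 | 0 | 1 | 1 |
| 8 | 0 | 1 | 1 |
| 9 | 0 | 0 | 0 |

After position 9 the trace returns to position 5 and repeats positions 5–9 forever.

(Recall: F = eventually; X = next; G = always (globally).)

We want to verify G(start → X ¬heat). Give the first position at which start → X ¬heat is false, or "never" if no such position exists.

Check start → X ¬heat at each position in order: 0 ✓, 1 ✓, 2 ✓, 3 ✓, 4 ✓.
At position 5 the labels are {start} and the next position 6 has {heat}, so start → X ¬heat is false there. This is the first violation.

5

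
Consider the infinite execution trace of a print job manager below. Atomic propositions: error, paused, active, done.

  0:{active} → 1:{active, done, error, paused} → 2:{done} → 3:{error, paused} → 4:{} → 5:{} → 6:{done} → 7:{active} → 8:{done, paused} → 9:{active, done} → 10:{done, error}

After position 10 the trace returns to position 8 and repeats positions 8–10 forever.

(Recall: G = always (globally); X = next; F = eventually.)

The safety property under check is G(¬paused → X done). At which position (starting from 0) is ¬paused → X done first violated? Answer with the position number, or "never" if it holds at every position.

Check ¬paused → X done at each position in order: 0 ✓, 1 ✓.
At position 2 the labels are {done} and the next position 3 has {error, paused}, so ¬paused → X done is false there. This is the first violation.

2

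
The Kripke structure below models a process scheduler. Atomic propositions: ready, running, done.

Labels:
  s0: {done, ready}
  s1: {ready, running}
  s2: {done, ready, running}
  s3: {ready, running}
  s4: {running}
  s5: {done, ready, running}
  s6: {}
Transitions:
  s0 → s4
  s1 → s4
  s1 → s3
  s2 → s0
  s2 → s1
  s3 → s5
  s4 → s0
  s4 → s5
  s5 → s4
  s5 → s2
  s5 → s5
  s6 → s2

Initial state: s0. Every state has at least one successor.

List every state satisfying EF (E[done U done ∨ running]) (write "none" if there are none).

States satisfying E[done U done ∨ running]: {s0, s1, s2, s3, s4, s5}.
States satisfying EF (E[done U done ∨ running]): {s0, s1, s2, s3, s4, s5, s6}.

{s0, s1, s2, s3, s4, s5, s6}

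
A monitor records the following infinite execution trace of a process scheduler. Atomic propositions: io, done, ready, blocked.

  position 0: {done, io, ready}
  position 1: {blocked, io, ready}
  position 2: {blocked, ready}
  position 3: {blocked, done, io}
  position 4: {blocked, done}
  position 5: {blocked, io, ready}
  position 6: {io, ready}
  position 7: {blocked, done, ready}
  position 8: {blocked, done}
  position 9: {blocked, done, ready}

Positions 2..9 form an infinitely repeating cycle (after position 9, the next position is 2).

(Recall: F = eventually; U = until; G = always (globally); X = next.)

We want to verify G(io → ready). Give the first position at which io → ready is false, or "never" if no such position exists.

Check io → ready at each position in order: 0 ✓, 1 ✓, 2 ✓.
At position 3 the labels are {blocked, done, io}, so io → ready is false there. This is the first violation.

3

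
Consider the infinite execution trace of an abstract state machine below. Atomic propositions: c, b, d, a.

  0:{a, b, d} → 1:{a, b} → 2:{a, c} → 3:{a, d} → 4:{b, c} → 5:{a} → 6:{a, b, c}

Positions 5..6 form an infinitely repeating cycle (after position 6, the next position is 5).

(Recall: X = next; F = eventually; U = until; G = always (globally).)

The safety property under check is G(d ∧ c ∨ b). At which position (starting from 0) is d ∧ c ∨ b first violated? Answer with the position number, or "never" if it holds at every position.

Check d ∧ c ∨ b at each position in order: 0 ✓, 1 ✓.
At position 2 the labels are {a, c}, so d ∧ c ∨ b is false there. This is the first violation.

2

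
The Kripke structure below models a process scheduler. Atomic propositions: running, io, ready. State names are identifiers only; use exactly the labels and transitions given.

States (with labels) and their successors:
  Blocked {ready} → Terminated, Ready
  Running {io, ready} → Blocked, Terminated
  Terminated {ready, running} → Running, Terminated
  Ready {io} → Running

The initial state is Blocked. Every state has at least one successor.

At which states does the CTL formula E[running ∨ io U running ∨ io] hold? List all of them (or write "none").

States satisfying running ∨ io: {Running, Terminated, Ready}.
States satisfying E[running ∨ io U running ∨ io]: {Running, Terminated, Ready}.

{Running, Terminated, Ready}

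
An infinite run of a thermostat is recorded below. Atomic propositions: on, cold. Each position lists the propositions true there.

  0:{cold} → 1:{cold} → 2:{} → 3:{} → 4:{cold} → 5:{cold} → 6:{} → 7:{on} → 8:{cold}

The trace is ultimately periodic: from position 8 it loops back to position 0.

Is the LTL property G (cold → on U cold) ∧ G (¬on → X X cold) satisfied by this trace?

cold → on U cold holds at every position 0..8, and those are all positions ever visited, so G (cold → on U cold) holds.
Positions where cold holds: 0, 1, 4, 5, 8.
Check on U cold at each: 0→ok, 1→ok, 4→ok, 5→ok, 8→ok.
¬on → X X cold must hold at every position from 0 onward. It fails at position 0, so G (¬on → X X cold) is false.
Positions where ¬on holds: 0, 1, 2, 3, 4, 5, 6, 8.
Check X X cold at each: 0→fails, 1→fails, 2→ok, 3→ok, 4→fails, 5→fails, 6→ok, 8→ok.
At position 0: G (cold → on U cold) is true; G (¬on → X X cold) is false; so G (cold → on U cold) ∧ G (¬on → X X cold) is false.

No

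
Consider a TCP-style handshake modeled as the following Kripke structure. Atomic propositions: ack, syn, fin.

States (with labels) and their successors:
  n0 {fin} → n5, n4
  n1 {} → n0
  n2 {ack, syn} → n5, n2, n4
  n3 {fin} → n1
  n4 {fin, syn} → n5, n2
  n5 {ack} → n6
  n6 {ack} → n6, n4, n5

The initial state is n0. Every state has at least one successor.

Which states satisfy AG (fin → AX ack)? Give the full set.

States satisfying fin → AX ack: {n1, n2, n4, n5, n6}.
States satisfying AG (fin → AX ack): {n2, n4, n5, n6}.

{n2, n4, n5, n6}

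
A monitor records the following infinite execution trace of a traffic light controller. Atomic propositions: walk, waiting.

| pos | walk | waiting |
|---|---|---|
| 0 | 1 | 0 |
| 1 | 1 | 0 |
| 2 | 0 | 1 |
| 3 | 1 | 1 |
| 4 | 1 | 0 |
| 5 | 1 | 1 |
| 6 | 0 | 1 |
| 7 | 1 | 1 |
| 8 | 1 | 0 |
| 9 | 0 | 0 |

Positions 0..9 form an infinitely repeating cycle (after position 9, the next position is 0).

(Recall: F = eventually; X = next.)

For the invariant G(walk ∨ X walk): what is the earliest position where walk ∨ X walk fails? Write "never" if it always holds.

walk ∨ X walk holds at every position 0..9, and those are all the positions the trace ever visits, so the invariant G(walk ∨ X walk) is never violated.

never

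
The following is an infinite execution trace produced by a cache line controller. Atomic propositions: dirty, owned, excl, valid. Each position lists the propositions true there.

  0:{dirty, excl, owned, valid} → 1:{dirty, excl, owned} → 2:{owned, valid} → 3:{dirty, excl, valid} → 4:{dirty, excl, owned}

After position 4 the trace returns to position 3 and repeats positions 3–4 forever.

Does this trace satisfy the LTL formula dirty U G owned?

Walking from position 0: at position 2, G owned has not yet held and dirty fails, so dirty U G owned is false.

No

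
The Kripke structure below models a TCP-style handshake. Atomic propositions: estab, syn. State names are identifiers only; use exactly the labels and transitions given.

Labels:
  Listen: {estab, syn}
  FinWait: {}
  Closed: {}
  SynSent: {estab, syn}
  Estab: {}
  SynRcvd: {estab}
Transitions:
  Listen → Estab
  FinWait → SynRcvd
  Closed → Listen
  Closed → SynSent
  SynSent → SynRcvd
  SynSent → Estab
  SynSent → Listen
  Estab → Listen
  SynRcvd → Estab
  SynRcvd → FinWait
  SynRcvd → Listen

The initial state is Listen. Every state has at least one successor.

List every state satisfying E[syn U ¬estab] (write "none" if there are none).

{Listen, FinWait, Closed, SynSent, Estab}

States satisfying syn: {Listen, SynSent}.
States satisfying ¬estab: {FinWait, Closed, Estab}.
States satisfying E[syn U ¬estab]: {Listen, FinWait, Closed, SynSent, Estab}.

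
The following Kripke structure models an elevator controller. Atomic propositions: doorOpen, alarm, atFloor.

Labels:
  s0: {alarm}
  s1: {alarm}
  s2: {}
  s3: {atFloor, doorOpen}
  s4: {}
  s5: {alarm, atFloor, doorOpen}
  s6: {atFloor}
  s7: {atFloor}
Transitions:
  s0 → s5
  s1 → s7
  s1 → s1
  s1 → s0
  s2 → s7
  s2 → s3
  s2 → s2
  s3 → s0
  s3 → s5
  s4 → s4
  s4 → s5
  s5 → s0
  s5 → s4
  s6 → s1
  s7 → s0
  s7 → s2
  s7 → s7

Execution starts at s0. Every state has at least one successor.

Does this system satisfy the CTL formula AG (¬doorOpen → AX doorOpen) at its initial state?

Violated

States satisfying ¬doorOpen → AX doorOpen: {s0, s3, s5}.
States satisfying AG (¬doorOpen → AX doorOpen): ∅.
s4 is reachable from s0 and violates ¬doorOpen → AX doorOpen, so AG fails at s0.
s0 ∉ Sat(AG (¬doorOpen → AX doorOpen)).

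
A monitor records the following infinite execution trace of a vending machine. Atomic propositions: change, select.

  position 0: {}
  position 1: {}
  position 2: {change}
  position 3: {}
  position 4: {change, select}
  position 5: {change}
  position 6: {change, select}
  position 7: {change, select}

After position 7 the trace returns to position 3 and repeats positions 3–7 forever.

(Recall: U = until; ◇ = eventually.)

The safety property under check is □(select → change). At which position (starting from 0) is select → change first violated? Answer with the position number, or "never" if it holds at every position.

never

select → change holds at every position 0..7, and those are all the positions the trace ever visits, so the invariant □(select → change) is never violated.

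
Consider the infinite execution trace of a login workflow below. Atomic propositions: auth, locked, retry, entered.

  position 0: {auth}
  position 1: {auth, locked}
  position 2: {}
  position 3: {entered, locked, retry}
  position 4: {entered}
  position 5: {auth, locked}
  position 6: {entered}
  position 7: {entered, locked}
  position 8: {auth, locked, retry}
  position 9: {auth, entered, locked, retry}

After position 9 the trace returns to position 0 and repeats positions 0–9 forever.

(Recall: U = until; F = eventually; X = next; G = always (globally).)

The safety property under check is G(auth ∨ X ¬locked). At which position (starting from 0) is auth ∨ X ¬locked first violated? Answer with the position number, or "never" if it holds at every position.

2

Check auth ∨ X ¬locked at each position in order: 0 ✓, 1 ✓.
At position 2 the labels are {} and the next position 3 has {entered, locked, retry}, so auth ∨ X ¬locked is false there. This is the first violation.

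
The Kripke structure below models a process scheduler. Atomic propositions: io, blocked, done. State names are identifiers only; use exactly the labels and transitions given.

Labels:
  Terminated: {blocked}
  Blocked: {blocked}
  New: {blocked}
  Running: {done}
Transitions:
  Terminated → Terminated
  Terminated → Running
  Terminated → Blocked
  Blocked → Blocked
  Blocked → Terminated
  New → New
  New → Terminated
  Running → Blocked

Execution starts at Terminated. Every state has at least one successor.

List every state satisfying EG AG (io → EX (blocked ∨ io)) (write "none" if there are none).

{Terminated, Blocked, New, Running}

States satisfying AG (io → EX (blocked ∨ io)): {Terminated, Blocked, New, Running}.
States satisfying EG AG (io → EX (blocked ∨ io)): {Terminated, Blocked, New, Running}.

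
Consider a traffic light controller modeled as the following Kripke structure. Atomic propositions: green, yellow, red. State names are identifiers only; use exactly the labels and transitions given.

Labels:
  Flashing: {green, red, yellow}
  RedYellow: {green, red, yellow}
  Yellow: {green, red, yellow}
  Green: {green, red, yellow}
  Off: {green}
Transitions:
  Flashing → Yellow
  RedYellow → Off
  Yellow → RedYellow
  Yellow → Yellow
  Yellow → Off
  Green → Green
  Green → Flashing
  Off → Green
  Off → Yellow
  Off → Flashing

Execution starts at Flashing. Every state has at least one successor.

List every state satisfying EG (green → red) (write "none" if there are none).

States satisfying green → red: {Flashing, RedYellow, Yellow, Green}.
States satisfying EG (green → red): {Flashing, Yellow, Green}.

{Flashing, Yellow, Green}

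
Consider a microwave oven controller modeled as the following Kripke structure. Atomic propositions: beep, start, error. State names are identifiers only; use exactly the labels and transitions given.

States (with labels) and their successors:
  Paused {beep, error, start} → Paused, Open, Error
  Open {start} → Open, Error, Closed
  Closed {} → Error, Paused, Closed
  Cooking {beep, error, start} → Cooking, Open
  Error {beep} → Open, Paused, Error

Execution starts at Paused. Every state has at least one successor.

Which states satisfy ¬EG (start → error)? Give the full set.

States satisfying start → error: {Paused, Closed, Cooking, Error}.
States satisfying EG (start → error): {Paused, Closed, Cooking, Error}.
States satisfying ¬EG (start → error): {Open}.

{Open}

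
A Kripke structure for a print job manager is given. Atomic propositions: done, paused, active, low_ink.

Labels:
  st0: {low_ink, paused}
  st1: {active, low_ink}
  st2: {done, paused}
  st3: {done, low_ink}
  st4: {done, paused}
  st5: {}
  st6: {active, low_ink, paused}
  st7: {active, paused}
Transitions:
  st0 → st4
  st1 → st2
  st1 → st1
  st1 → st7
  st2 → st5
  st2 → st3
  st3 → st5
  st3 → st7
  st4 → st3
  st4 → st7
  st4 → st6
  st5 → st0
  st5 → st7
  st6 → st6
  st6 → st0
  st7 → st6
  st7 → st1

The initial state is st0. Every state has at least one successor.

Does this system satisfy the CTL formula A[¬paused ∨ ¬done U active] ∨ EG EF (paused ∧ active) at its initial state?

States satisfying ¬paused ∨ ¬done: {st0, st1, st3, st5, st6, st7}.
States satisfying active: {st1, st6, st7}.
States satisfying A[¬paused ∨ ¬done U active]: {st1, st6, st7}.
States satisfying EF (paused ∧ active): {st0, st1, st2, st3, st4, st5, st6, st7}.
States satisfying EG EF (paused ∧ active): {st0, st1, st2, st3, st4, st5, st6, st7}.
States satisfying A[¬paused ∨ ¬done U active] ∨ EG EF (paused ∧ active): {st0, st1, st2, st3, st4, st5, st6, st7}.
st0 ∈ Sat(A[¬paused ∨ ¬done U active] ∨ EG EF (paused ∧ active)).

Satisfied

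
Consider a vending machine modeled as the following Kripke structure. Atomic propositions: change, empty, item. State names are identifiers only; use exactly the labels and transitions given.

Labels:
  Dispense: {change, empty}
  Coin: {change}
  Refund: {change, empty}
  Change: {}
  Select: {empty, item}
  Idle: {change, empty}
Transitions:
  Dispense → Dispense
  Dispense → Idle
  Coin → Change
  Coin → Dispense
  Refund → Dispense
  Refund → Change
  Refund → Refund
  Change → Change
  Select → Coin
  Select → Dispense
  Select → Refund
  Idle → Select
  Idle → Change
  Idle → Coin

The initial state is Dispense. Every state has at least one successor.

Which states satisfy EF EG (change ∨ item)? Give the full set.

States satisfying EG (change ∨ item): {Dispense, Coin, Refund, Select, Idle}.
States satisfying EF EG (change ∨ item): {Dispense, Coin, Refund, Select, Idle}.

{Dispense, Coin, Refund, Select, Idle}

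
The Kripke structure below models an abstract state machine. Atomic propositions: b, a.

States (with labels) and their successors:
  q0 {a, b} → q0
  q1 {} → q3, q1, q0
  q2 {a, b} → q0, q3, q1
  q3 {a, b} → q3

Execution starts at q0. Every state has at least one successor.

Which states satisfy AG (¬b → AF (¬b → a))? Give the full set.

{q0, q3}

States satisfying ¬b → AF (¬b → a): {q0, q2, q3}.
States satisfying AG (¬b → AF (¬b → a)): {q0, q3}.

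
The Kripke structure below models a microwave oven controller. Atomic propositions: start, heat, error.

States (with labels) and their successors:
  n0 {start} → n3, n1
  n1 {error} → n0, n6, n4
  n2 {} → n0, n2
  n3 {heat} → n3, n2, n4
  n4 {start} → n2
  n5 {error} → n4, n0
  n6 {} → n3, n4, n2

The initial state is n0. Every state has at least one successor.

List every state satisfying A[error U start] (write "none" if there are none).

States satisfying error: {n1, n5}.
States satisfying start: {n0, n4}.
States satisfying A[error U start]: {n0, n4, n5}.

{n0, n4, n5}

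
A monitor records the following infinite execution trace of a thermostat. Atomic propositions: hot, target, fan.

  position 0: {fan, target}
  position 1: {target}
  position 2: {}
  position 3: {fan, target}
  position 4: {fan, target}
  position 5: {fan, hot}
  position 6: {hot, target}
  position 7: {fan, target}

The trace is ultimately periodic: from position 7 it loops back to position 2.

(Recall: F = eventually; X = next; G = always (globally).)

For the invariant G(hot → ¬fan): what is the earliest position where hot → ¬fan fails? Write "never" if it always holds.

Check hot → ¬fan at each position in order: 0 ✓, 1 ✓, 2 ✓, 3 ✓, 4 ✓.
At position 5 the labels are {fan, hot}, so hot → ¬fan is false there. This is the first violation.

5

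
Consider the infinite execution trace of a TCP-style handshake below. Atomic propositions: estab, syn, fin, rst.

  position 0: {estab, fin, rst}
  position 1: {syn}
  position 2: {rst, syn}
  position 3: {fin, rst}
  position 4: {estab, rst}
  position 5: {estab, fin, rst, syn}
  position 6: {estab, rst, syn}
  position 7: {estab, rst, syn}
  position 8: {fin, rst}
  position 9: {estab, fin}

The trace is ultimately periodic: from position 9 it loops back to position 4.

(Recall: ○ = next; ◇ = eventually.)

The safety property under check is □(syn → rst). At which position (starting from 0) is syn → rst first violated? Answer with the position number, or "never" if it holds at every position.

Check syn → rst at each position in order: 0 ✓.
At position 1 the labels are {syn}, so syn → rst is false there. This is the first violation.

1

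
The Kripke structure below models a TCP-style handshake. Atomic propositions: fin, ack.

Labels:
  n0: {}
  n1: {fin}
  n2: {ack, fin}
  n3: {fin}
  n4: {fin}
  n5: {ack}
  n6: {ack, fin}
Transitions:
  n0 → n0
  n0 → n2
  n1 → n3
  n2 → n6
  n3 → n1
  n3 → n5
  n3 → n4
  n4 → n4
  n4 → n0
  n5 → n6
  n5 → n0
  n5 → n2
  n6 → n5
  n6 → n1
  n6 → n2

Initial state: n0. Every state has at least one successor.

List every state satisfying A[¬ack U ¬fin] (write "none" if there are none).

{n0, n5}

States satisfying ¬ack: {n0, n1, n3, n4}.
States satisfying ¬fin: {n0, n5}.
States satisfying A[¬ack U ¬fin]: {n0, n5}.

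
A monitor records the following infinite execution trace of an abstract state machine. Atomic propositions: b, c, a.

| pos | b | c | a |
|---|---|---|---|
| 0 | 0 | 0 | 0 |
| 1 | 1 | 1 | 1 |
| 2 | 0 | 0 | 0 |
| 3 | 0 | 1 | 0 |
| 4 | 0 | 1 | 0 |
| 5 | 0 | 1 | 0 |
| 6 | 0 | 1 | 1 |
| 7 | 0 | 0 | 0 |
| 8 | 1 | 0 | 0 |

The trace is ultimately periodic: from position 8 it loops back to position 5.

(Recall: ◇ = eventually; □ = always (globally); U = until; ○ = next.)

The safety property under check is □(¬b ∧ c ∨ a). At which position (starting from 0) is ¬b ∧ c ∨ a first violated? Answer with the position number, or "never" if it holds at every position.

0

At position 0 the labels are {}, so ¬b ∧ c ∨ a is false there. This is the first violation.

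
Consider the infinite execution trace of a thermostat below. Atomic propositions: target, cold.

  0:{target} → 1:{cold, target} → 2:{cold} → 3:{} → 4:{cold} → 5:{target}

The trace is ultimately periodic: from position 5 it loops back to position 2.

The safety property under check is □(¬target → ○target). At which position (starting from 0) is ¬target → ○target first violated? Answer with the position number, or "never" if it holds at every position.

2

Check ¬target → ○target at each position in order: 0 ✓, 1 ✓.
At position 2 the labels are {cold} and the next position 3 has {}, so ¬target → ○target is false there. This is the first violation.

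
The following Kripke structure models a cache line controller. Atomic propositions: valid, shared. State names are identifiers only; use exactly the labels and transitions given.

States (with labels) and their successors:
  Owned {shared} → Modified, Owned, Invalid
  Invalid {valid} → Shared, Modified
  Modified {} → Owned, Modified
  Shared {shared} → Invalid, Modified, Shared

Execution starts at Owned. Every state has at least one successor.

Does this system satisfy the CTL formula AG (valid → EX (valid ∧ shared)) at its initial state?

No

States satisfying valid → EX (valid ∧ shared): {Owned, Modified, Shared}.
States satisfying AG (valid → EX (valid ∧ shared)): ∅.
Invalid is reachable from Owned and violates valid → EX (valid ∧ shared), so AG fails at Owned.
Owned ∉ Sat(AG (valid → EX (valid ∧ shared))).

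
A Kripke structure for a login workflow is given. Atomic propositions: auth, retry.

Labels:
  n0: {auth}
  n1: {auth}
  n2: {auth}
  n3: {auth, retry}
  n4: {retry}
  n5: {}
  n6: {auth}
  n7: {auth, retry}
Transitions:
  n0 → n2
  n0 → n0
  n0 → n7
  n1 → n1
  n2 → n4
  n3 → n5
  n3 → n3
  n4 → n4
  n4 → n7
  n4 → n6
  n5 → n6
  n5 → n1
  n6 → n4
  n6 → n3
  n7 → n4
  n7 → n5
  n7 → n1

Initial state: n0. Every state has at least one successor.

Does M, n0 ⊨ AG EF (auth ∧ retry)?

Does not hold

States satisfying EF (auth ∧ retry): {n0, n2, n3, n4, n5, n6, n7}.
States satisfying AG EF (auth ∧ retry): ∅.
n1 is reachable from n0 and violates EF (auth ∧ retry), so AG fails at n0.
n0 ∉ Sat(AG EF (auth ∧ retry)).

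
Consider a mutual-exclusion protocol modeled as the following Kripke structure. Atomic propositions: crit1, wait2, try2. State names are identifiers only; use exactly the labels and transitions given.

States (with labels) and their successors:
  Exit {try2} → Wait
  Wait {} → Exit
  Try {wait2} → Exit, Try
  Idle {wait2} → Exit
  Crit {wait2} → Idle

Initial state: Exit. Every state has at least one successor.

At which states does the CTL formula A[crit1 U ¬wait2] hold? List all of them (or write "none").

States satisfying crit1: ∅.
States satisfying ¬wait2: {Exit, Wait}.
States satisfying A[crit1 U ¬wait2]: {Exit, Wait}.

{Exit, Wait}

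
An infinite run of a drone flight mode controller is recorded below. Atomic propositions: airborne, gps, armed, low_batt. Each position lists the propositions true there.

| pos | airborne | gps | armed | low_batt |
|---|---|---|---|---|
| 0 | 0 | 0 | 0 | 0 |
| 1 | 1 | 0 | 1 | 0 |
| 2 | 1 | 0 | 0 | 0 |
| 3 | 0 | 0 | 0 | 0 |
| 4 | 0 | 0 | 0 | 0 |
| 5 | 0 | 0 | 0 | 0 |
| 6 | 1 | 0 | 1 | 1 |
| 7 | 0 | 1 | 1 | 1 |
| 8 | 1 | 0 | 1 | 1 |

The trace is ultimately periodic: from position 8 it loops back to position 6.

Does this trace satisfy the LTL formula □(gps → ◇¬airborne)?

gps → ◇¬airborne holds at every position 0..8, and those are all positions ever visited, so □(gps → ◇¬airborne) holds.
Positions where gps holds: 7.
Check ◇¬airborne at each: 7→ok.

Satisfied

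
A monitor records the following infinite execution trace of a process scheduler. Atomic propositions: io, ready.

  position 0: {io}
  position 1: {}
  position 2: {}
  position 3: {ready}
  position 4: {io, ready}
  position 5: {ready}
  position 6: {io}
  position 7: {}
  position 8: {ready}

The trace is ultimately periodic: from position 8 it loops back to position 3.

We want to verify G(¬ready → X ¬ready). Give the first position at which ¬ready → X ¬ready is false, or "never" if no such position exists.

Check ¬ready → X ¬ready at each position in order: 0 ✓, 1 ✓.
At position 2 the labels are {} and the next position 3 has {ready}, so ¬ready → X ¬ready is false there. This is the first violation.

2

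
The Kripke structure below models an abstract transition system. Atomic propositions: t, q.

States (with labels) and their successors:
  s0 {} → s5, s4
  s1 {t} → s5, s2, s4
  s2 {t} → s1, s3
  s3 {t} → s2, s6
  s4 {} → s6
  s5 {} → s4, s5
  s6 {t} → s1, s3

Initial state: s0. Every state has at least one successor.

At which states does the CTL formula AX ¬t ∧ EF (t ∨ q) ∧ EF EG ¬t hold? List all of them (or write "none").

States satisfying ¬t: {s0, s4, s5}.
States satisfying AX ¬t: {s0, s5}.
States satisfying t ∨ q: {s1, s2, s3, s6}.
States satisfying EF (t ∨ q): {s0, s1, s2, s3, s4, s5, s6}.
States satisfying AX ¬t ∧ EF (t ∨ q): {s0, s5}.
States satisfying EG ¬t: {s0, s5}.
States satisfying EF EG ¬t: {s0, s1, s2, s3, s4, s5, s6}.
States satisfying AX ¬t ∧ EF (t ∨ q) ∧ EF EG ¬t: {s0, s5}.

{s0, s5}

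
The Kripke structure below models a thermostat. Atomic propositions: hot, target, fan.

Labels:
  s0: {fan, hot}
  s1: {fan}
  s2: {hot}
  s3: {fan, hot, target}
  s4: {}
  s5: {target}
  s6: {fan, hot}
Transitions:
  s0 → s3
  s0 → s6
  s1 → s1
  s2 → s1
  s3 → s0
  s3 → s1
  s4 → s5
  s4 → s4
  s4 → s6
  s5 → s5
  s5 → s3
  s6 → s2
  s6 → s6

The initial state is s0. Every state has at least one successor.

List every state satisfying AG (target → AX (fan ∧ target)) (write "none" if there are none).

States satisfying target → AX (fan ∧ target): {s0, s1, s2, s4, s6}.
States satisfying AG (target → AX (fan ∧ target)): {s1, s2, s6}.

{s1, s2, s6}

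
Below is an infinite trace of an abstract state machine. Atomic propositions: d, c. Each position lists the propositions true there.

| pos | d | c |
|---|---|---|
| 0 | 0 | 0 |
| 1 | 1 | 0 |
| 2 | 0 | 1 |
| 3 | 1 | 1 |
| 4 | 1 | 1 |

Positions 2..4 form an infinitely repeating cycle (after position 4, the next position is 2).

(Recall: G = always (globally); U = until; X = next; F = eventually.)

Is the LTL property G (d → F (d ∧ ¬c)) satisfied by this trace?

No

d → F (d ∧ ¬c) must hold at every position from 0 onward. It fails at position 3, so G (d → F (d ∧ ¬c)) is false.
Positions where d holds: 1, 3, 4.
Check F (d ∧ ¬c) at each: 1→ok, 3→fails, 4→fails.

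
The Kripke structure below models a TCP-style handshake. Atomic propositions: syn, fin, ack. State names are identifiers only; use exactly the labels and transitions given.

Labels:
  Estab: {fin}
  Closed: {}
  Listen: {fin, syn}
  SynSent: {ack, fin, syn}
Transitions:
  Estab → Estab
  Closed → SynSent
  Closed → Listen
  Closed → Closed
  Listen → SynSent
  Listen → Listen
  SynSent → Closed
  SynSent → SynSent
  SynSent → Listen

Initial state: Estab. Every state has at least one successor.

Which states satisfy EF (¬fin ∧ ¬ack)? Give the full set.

States satisfying ¬fin ∧ ¬ack: {Closed}.
States satisfying EF (¬fin ∧ ¬ack): {Closed, Listen, SynSent}.

{Closed, Listen, SynSent}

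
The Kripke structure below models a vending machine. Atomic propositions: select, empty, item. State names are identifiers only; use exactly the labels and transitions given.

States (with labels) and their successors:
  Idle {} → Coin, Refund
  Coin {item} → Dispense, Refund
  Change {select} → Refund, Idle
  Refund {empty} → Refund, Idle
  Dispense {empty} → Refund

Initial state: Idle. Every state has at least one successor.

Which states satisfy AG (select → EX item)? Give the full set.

States satisfying select → EX item: {Idle, Coin, Refund, Dispense}.
States satisfying AG (select → EX item): {Idle, Coin, Refund, Dispense}.

{Idle, Coin, Refund, Dispense}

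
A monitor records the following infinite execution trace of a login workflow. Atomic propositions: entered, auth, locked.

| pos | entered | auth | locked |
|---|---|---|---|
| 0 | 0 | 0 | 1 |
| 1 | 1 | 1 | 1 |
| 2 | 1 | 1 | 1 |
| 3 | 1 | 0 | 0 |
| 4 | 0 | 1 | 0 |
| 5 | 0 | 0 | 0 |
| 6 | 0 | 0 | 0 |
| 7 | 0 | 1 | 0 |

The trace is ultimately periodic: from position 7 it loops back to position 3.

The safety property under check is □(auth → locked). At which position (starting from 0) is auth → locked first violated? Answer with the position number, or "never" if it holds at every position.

Check auth → locked at each position in order: 0 ✓, 1 ✓, 2 ✓, 3 ✓.
At position 4 the labels are {auth}, so auth → locked is false there. This is the first violation.

4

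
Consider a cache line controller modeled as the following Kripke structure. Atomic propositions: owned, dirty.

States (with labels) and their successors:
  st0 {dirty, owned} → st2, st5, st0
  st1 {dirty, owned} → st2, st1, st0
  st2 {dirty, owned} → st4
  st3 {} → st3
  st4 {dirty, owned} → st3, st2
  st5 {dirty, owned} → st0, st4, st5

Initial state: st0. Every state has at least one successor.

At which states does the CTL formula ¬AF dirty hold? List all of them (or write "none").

States satisfying dirty: {st0, st1, st2, st4, st5}.
States satisfying AF dirty: {st0, st1, st2, st4, st5}.
States satisfying ¬AF dirty: {st3}.

{st3}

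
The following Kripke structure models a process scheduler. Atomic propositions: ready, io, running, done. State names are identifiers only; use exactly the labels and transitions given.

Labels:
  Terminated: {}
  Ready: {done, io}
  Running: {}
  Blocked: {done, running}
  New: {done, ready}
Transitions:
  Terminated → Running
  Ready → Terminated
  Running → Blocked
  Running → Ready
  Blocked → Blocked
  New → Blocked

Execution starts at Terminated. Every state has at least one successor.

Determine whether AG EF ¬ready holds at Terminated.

States satisfying EF ¬ready: {Terminated, Ready, Running, Blocked, New}.
States satisfying AG EF ¬ready: {Terminated, Ready, Running, Blocked, New}.
Every state reachable from Terminated satisfies EF ¬ready.
Terminated ∈ Sat(AG EF ¬ready).

Satisfied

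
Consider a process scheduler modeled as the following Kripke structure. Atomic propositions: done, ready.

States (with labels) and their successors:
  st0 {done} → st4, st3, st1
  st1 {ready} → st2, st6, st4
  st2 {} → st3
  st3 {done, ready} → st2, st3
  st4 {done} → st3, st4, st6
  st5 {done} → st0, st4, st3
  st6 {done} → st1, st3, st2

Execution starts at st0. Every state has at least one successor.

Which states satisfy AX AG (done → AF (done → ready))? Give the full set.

{st2, st3}

States satisfying AG (done → AF (done → ready)): {st2, st3}.
States satisfying AX AG (done → AF (done → ready)): {st2, st3}.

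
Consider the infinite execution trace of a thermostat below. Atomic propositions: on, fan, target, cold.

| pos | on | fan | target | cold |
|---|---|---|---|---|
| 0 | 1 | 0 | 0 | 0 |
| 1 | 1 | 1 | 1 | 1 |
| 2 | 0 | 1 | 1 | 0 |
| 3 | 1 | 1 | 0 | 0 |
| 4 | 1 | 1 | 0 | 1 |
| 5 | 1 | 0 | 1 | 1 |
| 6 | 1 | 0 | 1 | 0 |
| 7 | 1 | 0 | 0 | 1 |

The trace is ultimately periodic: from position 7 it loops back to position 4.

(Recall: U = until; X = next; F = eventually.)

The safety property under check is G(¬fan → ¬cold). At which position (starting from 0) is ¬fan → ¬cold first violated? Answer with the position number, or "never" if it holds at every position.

Check ¬fan → ¬cold at each position in order: 0 ✓, 1 ✓, 2 ✓, 3 ✓, 4 ✓.
At position 5 the labels are {cold, on, target}, so ¬fan → ¬cold is false there. This is the first violation.

5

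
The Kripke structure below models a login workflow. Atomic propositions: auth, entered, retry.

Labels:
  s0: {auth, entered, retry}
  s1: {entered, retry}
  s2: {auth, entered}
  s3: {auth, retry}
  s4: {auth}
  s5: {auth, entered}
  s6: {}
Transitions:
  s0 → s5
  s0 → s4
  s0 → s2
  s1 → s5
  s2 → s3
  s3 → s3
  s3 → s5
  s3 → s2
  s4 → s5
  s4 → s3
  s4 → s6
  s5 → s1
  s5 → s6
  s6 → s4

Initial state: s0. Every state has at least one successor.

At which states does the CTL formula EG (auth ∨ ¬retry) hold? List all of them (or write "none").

States satisfying auth ∨ ¬retry: {s0, s2, s3, s4, s5, s6}.
States satisfying EG (auth ∨ ¬retry): {s0, s2, s3, s4, s5, s6}.

{s0, s2, s3, s4, s5, s6}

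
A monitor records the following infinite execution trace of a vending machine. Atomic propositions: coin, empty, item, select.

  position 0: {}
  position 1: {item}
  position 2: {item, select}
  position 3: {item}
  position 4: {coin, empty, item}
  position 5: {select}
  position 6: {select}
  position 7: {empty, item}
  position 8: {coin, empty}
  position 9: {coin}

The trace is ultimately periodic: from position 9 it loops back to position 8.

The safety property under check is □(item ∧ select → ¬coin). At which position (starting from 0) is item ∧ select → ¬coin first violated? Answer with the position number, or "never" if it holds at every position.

item ∧ select → ¬coin holds at every position 0..9, and those are all the positions the trace ever visits, so the invariant □(item ∧ select → ¬coin) is never violated.

never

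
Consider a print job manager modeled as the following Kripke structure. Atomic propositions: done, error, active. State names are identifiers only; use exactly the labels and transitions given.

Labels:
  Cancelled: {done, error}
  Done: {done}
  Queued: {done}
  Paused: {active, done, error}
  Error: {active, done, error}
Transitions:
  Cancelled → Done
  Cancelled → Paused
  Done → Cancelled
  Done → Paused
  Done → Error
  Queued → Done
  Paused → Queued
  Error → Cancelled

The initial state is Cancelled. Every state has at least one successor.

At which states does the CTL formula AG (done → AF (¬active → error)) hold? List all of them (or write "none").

{Cancelled, Done, Queued, Paused, Error}

States satisfying done → AF (¬active → error): {Cancelled, Done, Queued, Paused, Error}.
States satisfying AG (done → AF (¬active → error)): {Cancelled, Done, Queued, Paused, Error}.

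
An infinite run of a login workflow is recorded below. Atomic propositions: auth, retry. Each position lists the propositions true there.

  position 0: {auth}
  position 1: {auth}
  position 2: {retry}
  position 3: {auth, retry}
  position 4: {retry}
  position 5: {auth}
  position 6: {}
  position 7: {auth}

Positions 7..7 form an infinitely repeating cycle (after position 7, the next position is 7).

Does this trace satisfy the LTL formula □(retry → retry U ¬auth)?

Holds

retry → retry U ¬auth holds at every position 0..7, and those are all positions ever visited, so □(retry → retry U ¬auth) holds.
Positions where retry holds: 2, 3, 4.
Check retry U ¬auth at each: 2→ok, 3→ok, 4→ok.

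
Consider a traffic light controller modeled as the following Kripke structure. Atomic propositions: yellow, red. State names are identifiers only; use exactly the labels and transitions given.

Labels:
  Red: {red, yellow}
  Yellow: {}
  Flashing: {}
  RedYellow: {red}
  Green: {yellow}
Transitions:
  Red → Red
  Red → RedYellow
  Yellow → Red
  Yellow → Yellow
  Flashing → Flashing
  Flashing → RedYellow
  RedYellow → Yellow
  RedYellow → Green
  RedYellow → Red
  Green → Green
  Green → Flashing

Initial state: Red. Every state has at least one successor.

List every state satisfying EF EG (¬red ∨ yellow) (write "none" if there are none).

States satisfying EG (¬red ∨ yellow): {Red, Yellow, Flashing, Green}.
States satisfying EF EG (¬red ∨ yellow): {Red, Yellow, Flashing, RedYellow, Green}.

{Red, Yellow, Flashing, RedYellow, Green}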